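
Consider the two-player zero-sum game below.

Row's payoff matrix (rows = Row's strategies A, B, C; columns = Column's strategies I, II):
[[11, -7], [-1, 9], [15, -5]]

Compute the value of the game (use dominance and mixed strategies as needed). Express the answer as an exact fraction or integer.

13/3

Row A is strictly dominated by row C, so Row never plays it.
The remaining 2×2 game on (B, C) × (I, II) has no saddle point. Let Row play B with probability p; indifference gives −p + 15(1−p) = 9p − 5(1−p), so p = 2/3.
Similarly Column's optimal q on I is 7/15, and the value is -1·(7/15) + (9)·(8/15) = 13/3.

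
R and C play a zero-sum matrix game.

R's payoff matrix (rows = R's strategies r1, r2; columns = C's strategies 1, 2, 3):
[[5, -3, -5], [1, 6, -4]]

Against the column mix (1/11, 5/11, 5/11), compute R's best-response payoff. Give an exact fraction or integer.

1

r1: (5)·(1/11) + (-3)·(5/11) + (-5)·(5/11) = -35/11.
r2: (1)·(1/11) + (6)·(5/11) + (-4)·(5/11) = 1.
The best pure response is r2 with expected payoff 1.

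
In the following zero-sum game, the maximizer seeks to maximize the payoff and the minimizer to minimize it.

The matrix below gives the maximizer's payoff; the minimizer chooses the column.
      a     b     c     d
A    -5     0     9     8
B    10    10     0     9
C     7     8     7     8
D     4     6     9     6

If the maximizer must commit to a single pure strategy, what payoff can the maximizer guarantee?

7

The worst-case payoff for each row is A: -5, B: 0, C: 7, D: 4.
The best of these is 7.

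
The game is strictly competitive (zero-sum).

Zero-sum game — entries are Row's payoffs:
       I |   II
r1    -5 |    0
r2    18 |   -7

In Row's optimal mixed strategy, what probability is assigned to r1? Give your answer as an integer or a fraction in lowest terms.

5/6

Row minima are -5 and -7, so Row's maximin is -5; column maxima are 18 and 0, so Column's minimax is 0. These differ, so the equilibrium is in mixed strategies.
Let Row play r1 with probability p. Column is indifferent when −5p + 18(1−p) = −7(1−p), giving p = 5/6.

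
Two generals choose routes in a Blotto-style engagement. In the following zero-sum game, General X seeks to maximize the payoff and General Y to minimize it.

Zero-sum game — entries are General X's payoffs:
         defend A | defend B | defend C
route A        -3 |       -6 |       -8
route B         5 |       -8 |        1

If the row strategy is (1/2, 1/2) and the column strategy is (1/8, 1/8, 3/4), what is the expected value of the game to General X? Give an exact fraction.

Against (1/8, 1/8, 3/4), each row's expected payoff is route A: -57/8; route B: 3/8.
Taking the (1/2, 1/2)-weighted average: (1/2)·(-57/8) + (1/2)·(3/8) = -27/8.

-27/8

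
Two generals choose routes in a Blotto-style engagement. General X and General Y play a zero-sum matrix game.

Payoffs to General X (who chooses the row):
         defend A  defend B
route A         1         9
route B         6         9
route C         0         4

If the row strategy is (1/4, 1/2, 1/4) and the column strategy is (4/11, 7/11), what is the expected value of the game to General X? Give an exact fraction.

269/44

Against (4/11, 7/11), each row's expected payoff is route A: 67/11; route B: 87/11; route C: 28/11.
Taking the (1/4, 1/2, 1/4)-weighted average: (1/4)·(67/11) + (1/2)·(87/11) + (1/4)·(28/11) = 269/44.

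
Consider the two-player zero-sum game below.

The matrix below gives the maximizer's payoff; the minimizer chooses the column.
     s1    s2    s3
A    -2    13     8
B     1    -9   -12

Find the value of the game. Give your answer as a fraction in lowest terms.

-16/23

Column s2 is strictly dominated by s3 for the minimizer (it gives the maximizer more in every row).
The remaining 2×2 game on (A, B) × (s1, s3) has no saddle point. Let the maximizer play A with probability p; indifference gives −2p + (1−p) = 8p − 12(1−p), so p = 13/23.
Similarly the minimizer's optimal q on s1 is 20/23, and the value is -2·(20/23) + (8)·(3/23) = -16/23.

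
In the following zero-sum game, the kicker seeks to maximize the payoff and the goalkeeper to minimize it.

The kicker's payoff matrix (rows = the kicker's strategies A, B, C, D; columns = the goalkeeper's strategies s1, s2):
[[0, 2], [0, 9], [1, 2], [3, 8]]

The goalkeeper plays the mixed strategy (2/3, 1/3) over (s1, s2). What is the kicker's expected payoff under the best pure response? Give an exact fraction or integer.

14/3

A: (0)·(2/3) + (2)·(1/3) = 2/3.
B: (0)·(2/3) + (9)·(1/3) = 3.
C: (1)·(2/3) + (2)·(1/3) = 4/3.
D: (3)·(2/3) + (8)·(1/3) = 14/3.
The best pure response is D with expected payoff 14/3.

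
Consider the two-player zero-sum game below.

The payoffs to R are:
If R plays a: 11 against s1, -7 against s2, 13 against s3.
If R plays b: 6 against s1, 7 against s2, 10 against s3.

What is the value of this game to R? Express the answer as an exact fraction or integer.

119/19

Column s3 is strictly dominated by s1 for C (it gives R more in every row).
The remaining 2×2 game on (a, b) × (s1, s2) has no saddle point. Let R play a with probability p; indifference gives 11p + 6(1−p) = −7p + 7(1−p), so p = 1/19.
Similarly C's optimal q on s1 is 14/19, and the value is 11·(14/19) + (-7)·(5/19) = 119/19.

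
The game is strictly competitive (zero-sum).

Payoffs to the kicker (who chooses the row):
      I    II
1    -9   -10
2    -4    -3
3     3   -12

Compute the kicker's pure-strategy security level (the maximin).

The worst-case payoff for each row is 1: -10, 2: -4, 3: -12.
The best of these is -4.

-4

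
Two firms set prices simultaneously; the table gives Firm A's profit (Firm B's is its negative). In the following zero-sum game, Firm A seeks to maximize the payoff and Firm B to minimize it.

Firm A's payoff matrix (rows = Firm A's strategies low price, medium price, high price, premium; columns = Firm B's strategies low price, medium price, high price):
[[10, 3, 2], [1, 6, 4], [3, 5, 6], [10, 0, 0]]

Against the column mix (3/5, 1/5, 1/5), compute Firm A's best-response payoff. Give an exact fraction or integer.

low price: (10)·(3/5) + (3)·(1/5) + (2)·(1/5) = 7.
medium price: (1)·(3/5) + (6)·(1/5) + (4)·(1/5) = 13/5.
high price: (3)·(3/5) + (5)·(1/5) + (6)·(1/5) = 4.
premium: (10)·(3/5) + (0)·(1/5) + (0)·(1/5) = 6.
The best pure response is low price with expected payoff 7.

7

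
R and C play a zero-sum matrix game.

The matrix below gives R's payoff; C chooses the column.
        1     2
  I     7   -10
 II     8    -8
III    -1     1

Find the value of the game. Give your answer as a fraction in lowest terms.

0

Row I is strictly dominated by row II, so R never plays it.
The remaining 2×2 game on (II, III) × (1, 2) has no saddle point. Let R play II with probability p; indifference gives 8p − (1−p) = −8p + (1−p), so p = 1/9.
Similarly C's optimal q on 1 is 1/2, and the value is 8·(1/2) + (-8)·(1/2) = 0.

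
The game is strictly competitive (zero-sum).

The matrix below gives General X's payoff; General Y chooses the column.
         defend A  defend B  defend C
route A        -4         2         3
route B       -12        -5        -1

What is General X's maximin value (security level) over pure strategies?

-4

The worst-case payoff for each row is route A: -4, route B: -12.
The best of these is -4.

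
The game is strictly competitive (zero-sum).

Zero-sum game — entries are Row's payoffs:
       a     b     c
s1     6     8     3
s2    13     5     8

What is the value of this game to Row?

Column a is strictly dominated by c for Column (it gives Row more in every row).
The remaining 2×2 game on (s1, s2) × (b, c) has no saddle point. Let Row play s1 with probability p; indifference gives 8p + 5(1−p) = 3p + 8(1−p), so p = 3/8.
Similarly Column's optimal q on b is 5/8, and the value is 8·(5/8) + (3)·(3/8) = 49/8.

49/8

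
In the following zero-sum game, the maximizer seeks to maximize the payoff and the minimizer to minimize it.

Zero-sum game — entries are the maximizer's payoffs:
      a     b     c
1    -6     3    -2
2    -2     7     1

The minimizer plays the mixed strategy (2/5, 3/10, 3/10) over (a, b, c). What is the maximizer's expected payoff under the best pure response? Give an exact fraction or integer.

1: (-6)·(2/5) + (3)·(3/10) + (-2)·(3/10) = -21/10.
2: (-2)·(2/5) + (7)·(3/10) + (1)·(3/10) = 8/5.
The best pure response is 2 with expected payoff 8/5.

8/5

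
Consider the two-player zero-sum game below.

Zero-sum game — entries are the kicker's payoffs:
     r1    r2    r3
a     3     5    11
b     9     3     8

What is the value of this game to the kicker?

Column r3 is strictly dominated by r2 for the goalkeeper (it gives the kicker more in every row).
The remaining 2×2 game on (a, b) × (r1, r2) has no saddle point. Let the kicker play a with probability p; indifference gives 3p + 9(1−p) = 5p + 3(1−p), so p = 3/4.
Similarly the goalkeeper's optimal q on r1 is 1/4, and the value is 3·(1/4) + (5)·(3/4) = 9/2.

9/2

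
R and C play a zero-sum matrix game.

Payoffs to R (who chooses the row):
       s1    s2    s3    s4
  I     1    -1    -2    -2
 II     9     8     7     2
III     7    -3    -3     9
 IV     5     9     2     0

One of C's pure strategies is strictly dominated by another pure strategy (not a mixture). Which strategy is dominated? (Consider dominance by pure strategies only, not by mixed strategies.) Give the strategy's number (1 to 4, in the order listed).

C prefers columns that give R less. Compare s1 with s3: -2 < 1, 7 < 9, -3 < 7, 2 < 5.
So s3 strictly dominates s1 for C; s1 is strictly dominated.

1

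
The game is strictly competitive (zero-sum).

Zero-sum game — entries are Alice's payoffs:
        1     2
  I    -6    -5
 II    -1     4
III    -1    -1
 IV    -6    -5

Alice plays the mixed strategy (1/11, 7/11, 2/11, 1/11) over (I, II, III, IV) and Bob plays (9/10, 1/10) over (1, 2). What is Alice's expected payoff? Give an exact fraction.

-173/110

Against (9/10, 1/10), each row's expected payoff is I: -59/10; II: -1/2; III: -1; IV: -59/10.
Taking the (1/11, 7/11, 2/11, 1/11)-weighted average: (1/11)·(-59/10) + (7/11)·(-1/2) + (2/11)·(-1) + (1/11)·(-59/10) = -173/110.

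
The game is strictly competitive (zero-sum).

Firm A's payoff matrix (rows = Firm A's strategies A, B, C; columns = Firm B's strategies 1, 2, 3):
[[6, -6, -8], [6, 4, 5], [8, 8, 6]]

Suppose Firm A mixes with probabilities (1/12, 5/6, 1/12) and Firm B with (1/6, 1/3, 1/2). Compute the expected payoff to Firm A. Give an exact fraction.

151/36

Against (1/6, 1/3, 1/2), each row's expected payoff is A: -5; B: 29/6; C: 7.
Taking the (1/12, 5/6, 1/12)-weighted average: (1/12)·(-5) + (5/6)·(29/6) + (1/12)·(7) = 151/36.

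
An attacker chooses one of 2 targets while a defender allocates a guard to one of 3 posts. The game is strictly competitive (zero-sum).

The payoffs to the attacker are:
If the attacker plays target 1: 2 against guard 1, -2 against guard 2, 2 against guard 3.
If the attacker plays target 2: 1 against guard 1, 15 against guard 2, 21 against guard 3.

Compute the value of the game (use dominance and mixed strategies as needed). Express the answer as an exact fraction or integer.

16/9

Column guard 3 is strictly dominated by guard 2 for the defender (it gives the attacker more in every row).
The remaining 2×2 game on (target 1, target 2) × (guard 1, guard 2) has no saddle point. Let the attacker play target 1 with probability p; indifference gives 2p + (1−p) = −2p + 15(1−p), so p = 7/9.
Similarly the defender's optimal q on guard 1 is 17/18, and the value is 2·(17/18) + (-2)·(1/18) = 16/9.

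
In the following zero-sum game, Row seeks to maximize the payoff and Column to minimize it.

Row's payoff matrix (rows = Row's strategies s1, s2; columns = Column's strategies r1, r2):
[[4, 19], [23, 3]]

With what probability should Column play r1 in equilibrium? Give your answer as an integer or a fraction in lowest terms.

Row minima are 4 and 3, so Row's maximin is 4; column maxima are 23 and 19, so Column's minimax is 19. These differ, so the equilibrium is in mixed strategies.
Let Column play r1 with probability q. Row is indifferent when 4q + 19(1−q) = 23q + 3(1−q), giving q = 16/35.

16/35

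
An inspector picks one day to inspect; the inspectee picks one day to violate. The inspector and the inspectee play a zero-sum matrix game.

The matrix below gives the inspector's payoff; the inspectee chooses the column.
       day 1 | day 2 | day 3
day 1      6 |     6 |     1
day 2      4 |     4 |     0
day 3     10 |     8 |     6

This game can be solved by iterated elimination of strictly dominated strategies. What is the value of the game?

6

Column day 1 is strictly dominated by day 3 for the inspectee (1<6, 0<4, 6<10); eliminate day 1.
Column day 2 is strictly dominated by day 3 for the inspectee (1<6, 0<4, 6<8); eliminate day 2.
Row day 2 is strictly dominated by row day 1 (1>0); eliminate day 2.
Row day 1 is strictly dominated by row day 3 (6>1); eliminate day 1.
Only (day 3, day 3) remains, with payoff 6.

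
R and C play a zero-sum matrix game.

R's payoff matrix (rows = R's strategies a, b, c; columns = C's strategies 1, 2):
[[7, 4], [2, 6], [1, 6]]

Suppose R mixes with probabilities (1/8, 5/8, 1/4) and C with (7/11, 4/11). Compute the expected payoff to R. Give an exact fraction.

Against (7/11, 4/11), each row's expected payoff is a: 65/11; b: 38/11; c: 31/11.
Taking the (1/8, 5/8, 1/4)-weighted average: (1/8)·(65/11) + (5/8)·(38/11) + (1/4)·(31/11) = 317/88.

317/88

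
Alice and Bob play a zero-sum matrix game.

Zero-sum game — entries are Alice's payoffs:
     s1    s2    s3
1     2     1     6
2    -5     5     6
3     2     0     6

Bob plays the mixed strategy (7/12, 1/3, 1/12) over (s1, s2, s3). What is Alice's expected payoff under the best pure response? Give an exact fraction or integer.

1: (2)·(7/12) + (1)·(1/3) + (6)·(1/12) = 2.
2: (-5)·(7/12) + (5)·(1/3) + (6)·(1/12) = -3/4.
3: (2)·(7/12) + (0)·(1/3) + (6)·(1/12) = 5/3.
The best pure response is 1 with expected payoff 2.

2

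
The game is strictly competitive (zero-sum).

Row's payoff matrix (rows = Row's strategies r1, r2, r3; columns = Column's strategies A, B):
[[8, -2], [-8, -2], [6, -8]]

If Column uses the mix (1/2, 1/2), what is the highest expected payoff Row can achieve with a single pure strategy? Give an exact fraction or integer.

r1: (8)·(1/2) + (-2)·(1/2) = 3.
r2: (-8)·(1/2) + (-2)·(1/2) = -5.
r3: (6)·(1/2) + (-8)·(1/2) = -1.
The best pure response is r1 with expected payoff 3.

3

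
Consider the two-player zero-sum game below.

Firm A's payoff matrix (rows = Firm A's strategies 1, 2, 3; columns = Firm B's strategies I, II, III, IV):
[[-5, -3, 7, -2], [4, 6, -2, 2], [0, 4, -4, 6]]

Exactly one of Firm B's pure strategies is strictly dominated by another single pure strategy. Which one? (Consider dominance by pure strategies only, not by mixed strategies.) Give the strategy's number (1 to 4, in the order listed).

2

Firm B prefers columns that give Firm A less. Compare II with I: -5 < -3, 4 < 6, 0 < 4.
So I strictly dominates II for Firm B; II is strictly dominated.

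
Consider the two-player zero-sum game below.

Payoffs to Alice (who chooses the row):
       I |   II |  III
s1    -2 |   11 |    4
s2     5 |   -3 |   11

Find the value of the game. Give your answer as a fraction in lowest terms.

Column III is strictly dominated by I for Bob (it gives Alice more in every row).
The remaining 2×2 game on (s1, s2) × (I, II) has no saddle point. Let Alice play s1 with probability p; indifference gives −2p + 5(1−p) = 11p − 3(1−p), so p = 8/21.
Similarly Bob's optimal q on I is 2/3, and the value is -2·(2/3) + (11)·(1/3) = 7/3.

7/3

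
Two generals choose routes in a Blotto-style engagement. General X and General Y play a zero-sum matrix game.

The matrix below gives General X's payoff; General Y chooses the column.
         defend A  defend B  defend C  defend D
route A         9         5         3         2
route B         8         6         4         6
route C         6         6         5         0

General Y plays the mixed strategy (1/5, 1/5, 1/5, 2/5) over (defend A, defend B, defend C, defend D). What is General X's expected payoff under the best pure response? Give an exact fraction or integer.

6

route A: (9)·(1/5) + (5)·(1/5) + (3)·(1/5) + (2)·(2/5) = 21/5.
route B: (8)·(1/5) + (6)·(1/5) + (4)·(1/5) + (6)·(2/5) = 6.
route C: (6)·(1/5) + (6)·(1/5) + (5)·(1/5) + (0)·(2/5) = 17/5.
The best pure response is route B with expected payoff 6.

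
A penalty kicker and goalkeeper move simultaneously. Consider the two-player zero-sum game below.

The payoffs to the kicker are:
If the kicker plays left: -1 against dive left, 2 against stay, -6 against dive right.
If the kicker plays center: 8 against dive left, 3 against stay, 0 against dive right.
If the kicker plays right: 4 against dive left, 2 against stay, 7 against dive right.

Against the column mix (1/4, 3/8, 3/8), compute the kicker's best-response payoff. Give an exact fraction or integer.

left: (-1)·(1/4) + (2)·(3/8) + (-6)·(3/8) = -7/4.
center: (8)·(1/4) + (3)·(3/8) + (0)·(3/8) = 25/8.
right: (4)·(1/4) + (2)·(3/8) + (7)·(3/8) = 35/8.
The best pure response is right with expected payoff 35/8.

35/8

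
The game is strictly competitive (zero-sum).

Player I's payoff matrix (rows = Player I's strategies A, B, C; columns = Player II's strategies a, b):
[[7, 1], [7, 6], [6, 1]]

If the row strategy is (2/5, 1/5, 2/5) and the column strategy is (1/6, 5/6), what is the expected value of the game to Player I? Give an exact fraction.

Against (1/6, 5/6), each row's expected payoff is A: 2; B: 37/6; C: 11/6.
Taking the (2/5, 1/5, 2/5)-weighted average: (2/5)·(2) + (1/5)·(37/6) + (2/5)·(11/6) = 83/30.

83/30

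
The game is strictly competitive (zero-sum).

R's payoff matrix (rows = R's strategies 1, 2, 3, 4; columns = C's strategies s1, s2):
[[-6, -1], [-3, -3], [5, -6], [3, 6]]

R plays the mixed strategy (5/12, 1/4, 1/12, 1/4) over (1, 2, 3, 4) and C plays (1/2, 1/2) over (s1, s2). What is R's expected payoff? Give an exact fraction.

-9/8

Against (1/2, 1/2), each row's expected payoff is 1: -7/2; 2: -3; 3: -1/2; 4: 9/2.
Taking the (5/12, 1/4, 1/12, 1/4)-weighted average: (5/12)·(-7/2) + (1/4)·(-3) + (1/12)·(-1/2) + (1/4)·(9/2) = -9/8.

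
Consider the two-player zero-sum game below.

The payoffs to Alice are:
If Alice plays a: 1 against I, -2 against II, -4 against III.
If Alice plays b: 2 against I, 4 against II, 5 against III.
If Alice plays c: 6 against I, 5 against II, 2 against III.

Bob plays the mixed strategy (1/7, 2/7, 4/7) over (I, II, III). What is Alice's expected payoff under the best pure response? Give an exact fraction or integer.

a: (1)·(1/7) + (-2)·(2/7) + (-4)·(4/7) = -19/7.
b: (2)·(1/7) + (4)·(2/7) + (5)·(4/7) = 30/7.
c: (6)·(1/7) + (5)·(2/7) + (2)·(4/7) = 24/7.
The best pure response is b with expected payoff 30/7.

30/7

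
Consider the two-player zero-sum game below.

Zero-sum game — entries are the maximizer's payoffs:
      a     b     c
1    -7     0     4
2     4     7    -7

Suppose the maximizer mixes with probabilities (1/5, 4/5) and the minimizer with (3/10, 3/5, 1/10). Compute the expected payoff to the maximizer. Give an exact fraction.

Against (3/10, 3/5, 1/10), each row's expected payoff is 1: -17/10; 2: 47/10.
Taking the (1/5, 4/5)-weighted average: (1/5)·(-17/10) + (4/5)·(47/10) = 171/50.

171/50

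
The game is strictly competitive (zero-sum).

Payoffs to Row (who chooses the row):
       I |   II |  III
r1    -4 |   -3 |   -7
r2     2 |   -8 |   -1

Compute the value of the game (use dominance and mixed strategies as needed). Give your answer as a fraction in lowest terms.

Column I is strictly dominated by III for Column (it gives Row more in every row).
The remaining 2×2 game on (r1, r2) × (II, III) has no saddle point. Let Row play r1 with probability p; indifference gives −3p − 8(1−p) = −7p − (1−p), so p = 7/11.
Similarly Column's optimal q on II is 6/11, and the value is -3·(6/11) + (-7)·(5/11) = -53/11.

-53/11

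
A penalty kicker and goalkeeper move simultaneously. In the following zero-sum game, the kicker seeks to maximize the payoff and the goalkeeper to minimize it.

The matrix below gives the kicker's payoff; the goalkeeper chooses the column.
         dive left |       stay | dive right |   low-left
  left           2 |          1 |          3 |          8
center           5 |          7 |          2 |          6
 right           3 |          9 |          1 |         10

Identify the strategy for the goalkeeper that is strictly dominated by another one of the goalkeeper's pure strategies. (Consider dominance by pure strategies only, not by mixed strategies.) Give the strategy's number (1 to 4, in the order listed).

4

The goalkeeper prefers columns that give the kicker less. Compare low-left with dive left: 2 < 8, 5 < 6, 3 < 10.
So dive left strictly dominates low-left for the goalkeeper; low-left is strictly dominated.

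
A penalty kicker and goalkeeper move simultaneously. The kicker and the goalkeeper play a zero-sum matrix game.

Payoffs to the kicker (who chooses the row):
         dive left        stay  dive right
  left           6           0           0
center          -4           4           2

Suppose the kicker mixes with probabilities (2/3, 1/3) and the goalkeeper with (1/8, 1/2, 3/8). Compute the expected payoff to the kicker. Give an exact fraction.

Against (1/8, 1/2, 3/8), each row's expected payoff is left: 3/4; center: 9/4.
Taking the (2/3, 1/3)-weighted average: (2/3)·(3/4) + (1/3)·(9/4) = 5/4.

5/4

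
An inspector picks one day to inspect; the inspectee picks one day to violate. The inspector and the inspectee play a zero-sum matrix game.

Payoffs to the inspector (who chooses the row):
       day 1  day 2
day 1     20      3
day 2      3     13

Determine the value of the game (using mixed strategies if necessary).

Row minima are 3 and 3, so the inspector's maximin is 3; column maxima are 20 and 13, so the inspectee's minimax is 13. These differ, so the equilibrium is in mixed strategies.
Let the inspector play day 1 with probability p. The inspectee is indifferent when 20p + 3(1−p) = 3p + 13(1−p), giving p = 10/27.
Let the inspectee play day 1 with probability q. The inspector is indifferent when 20q + 3(1−q) = 3q + 13(1−q), giving q = 10/27.
The value is 20·(10/27) + (3)·(17/27) = 251/27.

251/27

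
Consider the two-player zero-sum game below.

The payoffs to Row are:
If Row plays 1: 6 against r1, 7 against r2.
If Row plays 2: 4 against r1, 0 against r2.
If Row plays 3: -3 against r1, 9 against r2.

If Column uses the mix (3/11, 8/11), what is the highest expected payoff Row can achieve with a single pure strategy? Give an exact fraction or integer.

1: (6)·(3/11) + (7)·(8/11) = 74/11.
2: (4)·(3/11) + (0)·(8/11) = 12/11.
3: (-3)·(3/11) + (9)·(8/11) = 63/11.
The best pure response is 1 with expected payoff 74/11.

74/11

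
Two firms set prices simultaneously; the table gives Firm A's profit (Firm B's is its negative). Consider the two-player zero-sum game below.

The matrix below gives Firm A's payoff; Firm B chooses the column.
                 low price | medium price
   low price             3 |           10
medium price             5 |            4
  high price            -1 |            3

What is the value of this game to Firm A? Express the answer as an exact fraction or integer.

19/4

Row high price is strictly dominated by row medium price, so Firm A never plays it.
The remaining 2×2 game on (low price, medium price) × (low price, medium price) has no saddle point. Let Firm A play low price with probability p; indifference gives 3p + 5(1−p) = 10p + 4(1−p), so p = 1/8.
Similarly Firm B's optimal q on low price is 3/4, and the value is 3·(3/4) + (10)·(1/4) = 19/4.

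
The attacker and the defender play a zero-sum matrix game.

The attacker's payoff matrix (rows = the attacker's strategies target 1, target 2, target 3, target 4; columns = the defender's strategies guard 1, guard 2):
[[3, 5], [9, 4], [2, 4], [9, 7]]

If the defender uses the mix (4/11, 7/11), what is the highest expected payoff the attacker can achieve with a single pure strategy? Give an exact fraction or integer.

85/11

target 1: (3)·(4/11) + (5)·(7/11) = 47/11.
target 2: (9)·(4/11) + (4)·(7/11) = 64/11.
target 3: (2)·(4/11) + (4)·(7/11) = 36/11.
target 4: (9)·(4/11) + (7)·(7/11) = 85/11.
The best pure response is target 4 with expected payoff 85/11.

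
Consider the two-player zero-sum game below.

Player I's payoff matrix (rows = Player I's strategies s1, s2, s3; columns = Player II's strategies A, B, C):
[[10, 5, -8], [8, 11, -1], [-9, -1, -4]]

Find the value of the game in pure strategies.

Row minima: -8, -1, -9 → Player I's maximin is -1.
Column maxima: 10, 11, -1 → Player II's minimax is -1.
They coincide at (s2, C), so the value is -1.

-1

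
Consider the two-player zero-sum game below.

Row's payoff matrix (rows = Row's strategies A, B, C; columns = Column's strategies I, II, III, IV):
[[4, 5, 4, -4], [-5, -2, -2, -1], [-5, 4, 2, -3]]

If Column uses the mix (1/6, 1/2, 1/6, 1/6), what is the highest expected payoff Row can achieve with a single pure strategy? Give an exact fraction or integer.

A: (4)·(1/6) + (5)·(1/2) + (4)·(1/6) + (-4)·(1/6) = 19/6.
B: (-5)·(1/6) + (-2)·(1/2) + (-2)·(1/6) + (-1)·(1/6) = -7/3.
C: (-5)·(1/6) + (4)·(1/2) + (2)·(1/6) + (-3)·(1/6) = 1.
The best pure response is A with expected payoff 19/6.

19/6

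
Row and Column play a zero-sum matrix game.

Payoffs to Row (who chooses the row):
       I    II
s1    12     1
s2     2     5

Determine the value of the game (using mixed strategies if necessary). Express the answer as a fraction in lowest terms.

29/7

Row minima are 1 and 2, so Row's maximin is 2; column maxima are 12 and 5, so Column's minimax is 5. These differ, so the equilibrium is in mixed strategies.
Let Row play s1 with probability p. Column is indifferent when 12p + 2(1−p) = p + 5(1−p), giving p = 3/14.
Let Column play I with probability q. Row is indifferent when 12q + (1−q) = 2q + 5(1−q), giving q = 2/7.
The value is 12·(2/7) + (1)·(5/7) = 29/7.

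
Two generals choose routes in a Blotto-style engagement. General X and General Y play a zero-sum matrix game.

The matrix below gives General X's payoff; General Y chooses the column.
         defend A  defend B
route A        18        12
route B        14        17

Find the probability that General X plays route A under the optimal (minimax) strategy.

Row minima are 12 and 14, so General X's maximin is 14; column maxima are 18 and 17, so General Y's minimax is 17. These differ, so the equilibrium is in mixed strategies.
Let General X play route A with probability p. General Y is indifferent when 18p + 14(1−p) = 12p + 17(1−p), giving p = 1/3.

1/3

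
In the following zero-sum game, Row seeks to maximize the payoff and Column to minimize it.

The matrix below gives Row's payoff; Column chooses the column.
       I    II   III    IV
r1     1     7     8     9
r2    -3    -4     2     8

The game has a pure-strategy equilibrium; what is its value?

1

Row minima: 1, -4 → Row's maximin is 1.
Column maxima: 1, 7, 8, 9 → Column's minimax is 1.
They coincide at (r1, I), so the value is 1.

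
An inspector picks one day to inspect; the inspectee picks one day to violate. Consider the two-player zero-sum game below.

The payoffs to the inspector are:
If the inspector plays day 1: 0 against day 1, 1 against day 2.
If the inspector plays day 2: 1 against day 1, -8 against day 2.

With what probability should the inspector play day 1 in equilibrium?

9/10

Row minima are 0 and -8, so the inspector's maximin is 0; column maxima are 1 and 1, so the inspectee's minimax is 1. These differ, so the equilibrium is in mixed strategies.
Let the inspector play day 1 with probability p. The inspectee is indifferent when (1−p) = p − 8(1−p), giving p = 9/10.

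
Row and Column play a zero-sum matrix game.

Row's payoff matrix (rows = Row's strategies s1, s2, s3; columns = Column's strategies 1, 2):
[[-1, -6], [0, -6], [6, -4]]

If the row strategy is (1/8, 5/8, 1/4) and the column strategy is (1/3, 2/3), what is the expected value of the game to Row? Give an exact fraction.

Against (1/3, 2/3), each row's expected payoff is s1: -13/3; s2: -4; s3: -2/3.
Taking the (1/8, 5/8, 1/4)-weighted average: (1/8)·(-13/3) + (5/8)·(-4) + (1/4)·(-2/3) = -77/24.

-77/24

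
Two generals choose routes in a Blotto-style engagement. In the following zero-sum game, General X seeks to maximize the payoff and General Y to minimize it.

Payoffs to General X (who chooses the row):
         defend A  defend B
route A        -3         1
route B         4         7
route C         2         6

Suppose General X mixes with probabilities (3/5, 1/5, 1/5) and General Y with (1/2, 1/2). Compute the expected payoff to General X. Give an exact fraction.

Against (1/2, 1/2), each row's expected payoff is route A: -1; route B: 11/2; route C: 4.
Taking the (3/5, 1/5, 1/5)-weighted average: (3/5)·(-1) + (1/5)·(11/2) + (1/5)·(4) = 13/10.

13/10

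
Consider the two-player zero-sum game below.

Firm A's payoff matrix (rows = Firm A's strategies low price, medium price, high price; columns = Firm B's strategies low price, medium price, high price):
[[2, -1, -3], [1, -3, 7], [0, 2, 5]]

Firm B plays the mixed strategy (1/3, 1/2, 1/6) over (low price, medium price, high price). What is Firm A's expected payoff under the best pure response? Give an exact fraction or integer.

11/6

low price: (2)·(1/3) + (-1)·(1/2) + (-3)·(1/6) = -1/3.
medium price: (1)·(1/3) + (-3)·(1/2) + (7)·(1/6) = 0.
high price: (0)·(1/3) + (2)·(1/2) + (5)·(1/6) = 11/6.
The best pure response is high price with expected payoff 11/6.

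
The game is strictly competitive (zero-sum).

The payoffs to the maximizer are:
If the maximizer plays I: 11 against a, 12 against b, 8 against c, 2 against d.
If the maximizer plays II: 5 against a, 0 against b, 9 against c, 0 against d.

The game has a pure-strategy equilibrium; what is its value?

2

Row minima: 2, 0 → the maximizer's maximin is 2.
Column maxima: 11, 12, 9, 2 → the minimizer's minimax is 2.
They coincide at (I, d), so the value is 2.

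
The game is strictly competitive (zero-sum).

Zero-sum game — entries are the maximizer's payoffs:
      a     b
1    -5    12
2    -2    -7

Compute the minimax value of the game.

Row minima are -5 and -7, so the maximizer's maximin is -5; column maxima are -2 and 12, so the minimizer's minimax is -2. These differ, so the equilibrium is in mixed strategies.
Let the maximizer play 1 with probability p. The minimizer is indifferent when −5p − 2(1−p) = 12p − 7(1−p), giving p = 5/22.
Let the minimizer play a with probability q. The maximizer is indifferent when −5q + 12(1−q) = −2q − 7(1−q), giving q = 19/22.
The value is -5·(19/22) + (12)·(3/22) = -59/22.

-59/22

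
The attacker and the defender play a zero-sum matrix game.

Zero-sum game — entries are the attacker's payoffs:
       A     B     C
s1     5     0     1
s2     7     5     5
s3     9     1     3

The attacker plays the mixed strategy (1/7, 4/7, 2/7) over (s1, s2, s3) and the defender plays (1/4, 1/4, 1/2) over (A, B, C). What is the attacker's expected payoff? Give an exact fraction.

127/28

Against (1/4, 1/4, 1/2), each row's expected payoff is s1: 7/4; s2: 11/2; s3: 4.
Taking the (1/7, 4/7, 2/7)-weighted average: (1/7)·(7/4) + (4/7)·(11/2) + (2/7)·(4) = 127/28.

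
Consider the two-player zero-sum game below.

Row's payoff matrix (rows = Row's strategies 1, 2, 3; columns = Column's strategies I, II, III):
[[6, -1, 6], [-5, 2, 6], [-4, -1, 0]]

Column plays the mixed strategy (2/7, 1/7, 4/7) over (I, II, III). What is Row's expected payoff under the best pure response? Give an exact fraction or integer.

5

1: (6)·(2/7) + (-1)·(1/7) + (6)·(4/7) = 5.
2: (-5)·(2/7) + (2)·(1/7) + (6)·(4/7) = 16/7.
3: (-4)·(2/7) + (-1)·(1/7) + (0)·(4/7) = -9/7.
The best pure response is 1 with expected payoff 5.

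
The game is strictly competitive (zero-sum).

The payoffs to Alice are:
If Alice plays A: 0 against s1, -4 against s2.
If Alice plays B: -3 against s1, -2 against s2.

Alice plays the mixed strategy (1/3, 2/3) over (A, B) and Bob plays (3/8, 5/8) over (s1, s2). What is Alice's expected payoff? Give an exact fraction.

-29/12

Against (3/8, 5/8), each row's expected payoff is A: -5/2; B: -19/8.
Taking the (1/3, 2/3)-weighted average: (1/3)·(-5/2) + (2/3)·(-19/8) = -29/12.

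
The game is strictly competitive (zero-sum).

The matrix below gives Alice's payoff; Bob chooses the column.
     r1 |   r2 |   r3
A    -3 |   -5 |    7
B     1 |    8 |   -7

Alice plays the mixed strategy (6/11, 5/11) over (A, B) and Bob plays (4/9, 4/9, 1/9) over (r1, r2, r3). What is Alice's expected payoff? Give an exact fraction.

-5/99

Against (4/9, 4/9, 1/9), each row's expected payoff is A: -25/9; B: 29/9.
Taking the (6/11, 5/11)-weighted average: (6/11)·(-25/9) + (5/11)·(29/9) = -5/99.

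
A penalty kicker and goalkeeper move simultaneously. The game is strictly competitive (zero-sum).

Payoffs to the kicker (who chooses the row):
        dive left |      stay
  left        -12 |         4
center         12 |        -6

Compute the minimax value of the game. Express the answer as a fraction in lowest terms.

-12/17

Row minima are -12 and -6, so the kicker's maximin is -6; column maxima are 12 and 4, so the goalkeeper's minimax is 4. These differ, so the equilibrium is in mixed strategies.
Let the kicker play left with probability p. The goalkeeper is indifferent when −12p + 12(1−p) = 4p − 6(1−p), giving p = 9/17.
Let the goalkeeper play dive left with probability q. The kicker is indifferent when −12q + 4(1−q) = 12q − 6(1−q), giving q = 5/17.
The value is -12·(5/17) + (4)·(12/17) = -12/17.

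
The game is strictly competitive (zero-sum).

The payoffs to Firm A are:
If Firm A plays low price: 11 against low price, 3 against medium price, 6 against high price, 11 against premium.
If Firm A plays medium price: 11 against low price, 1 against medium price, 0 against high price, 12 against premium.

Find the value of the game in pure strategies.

Row minima: 3, 0 → Firm A's maximin is 3.
Column maxima: 11, 3, 6, 12 → Firm B's minimax is 3.
They coincide at (low price, medium price), so the value is 3.

3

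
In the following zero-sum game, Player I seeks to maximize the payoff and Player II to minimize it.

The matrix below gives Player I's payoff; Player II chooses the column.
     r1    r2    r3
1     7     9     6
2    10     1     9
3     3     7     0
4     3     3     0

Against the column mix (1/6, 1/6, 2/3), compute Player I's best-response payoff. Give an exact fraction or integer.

47/6

1: (7)·(1/6) + (9)·(1/6) + (6)·(2/3) = 20/3.
2: (10)·(1/6) + (1)·(1/6) + (9)·(2/3) = 47/6.
3: (3)·(1/6) + (7)·(1/6) + (0)·(2/3) = 5/3.
4: (3)·(1/6) + (3)·(1/6) + (0)·(2/3) = 1.
The best pure response is 2 with expected payoff 47/6.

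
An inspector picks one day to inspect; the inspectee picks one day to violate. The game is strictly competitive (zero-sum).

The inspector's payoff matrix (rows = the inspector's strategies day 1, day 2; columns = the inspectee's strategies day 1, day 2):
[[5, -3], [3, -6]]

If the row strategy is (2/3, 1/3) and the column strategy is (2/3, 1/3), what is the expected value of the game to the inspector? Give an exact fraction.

14/9

Against (2/3, 1/3), each row's expected payoff is day 1: 7/3; day 2: 0.
Taking the (2/3, 1/3)-weighted average: (2/3)·(7/3) + (1/3)·(0) = 14/9.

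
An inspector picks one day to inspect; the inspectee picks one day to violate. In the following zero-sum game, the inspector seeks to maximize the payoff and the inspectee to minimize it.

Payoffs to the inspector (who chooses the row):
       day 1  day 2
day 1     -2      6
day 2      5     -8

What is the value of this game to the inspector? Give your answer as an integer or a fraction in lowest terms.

2/3

Row minima are -2 and -8, so the inspector's maximin is -2; column maxima are 5 and 6, so the inspectee's minimax is 5. These differ, so the equilibrium is in mixed strategies.
Let the inspector play day 1 with probability p. The inspectee is indifferent when −2p + 5(1−p) = 6p − 8(1−p), giving p = 13/21.
Let the inspectee play day 1 with probability q. The inspector is indifferent when −2q + 6(1−q) = 5q − 8(1−q), giving q = 2/3.
The value is -2·(2/3) + (6)·(1/3) = 2/3.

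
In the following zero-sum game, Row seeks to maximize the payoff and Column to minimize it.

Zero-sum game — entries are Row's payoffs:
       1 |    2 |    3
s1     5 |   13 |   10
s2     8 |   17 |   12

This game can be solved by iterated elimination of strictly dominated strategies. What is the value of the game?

Row s1 is strictly dominated by row s2 (8>5, 17>13, 12>10); eliminate s1.
Column 3 is strictly dominated by 1 for Column (8<12); eliminate 3.
Column 2 is strictly dominated by 1 for Column (8<17); eliminate 2.
Only (s2, 1) remains, with payoff 8.

8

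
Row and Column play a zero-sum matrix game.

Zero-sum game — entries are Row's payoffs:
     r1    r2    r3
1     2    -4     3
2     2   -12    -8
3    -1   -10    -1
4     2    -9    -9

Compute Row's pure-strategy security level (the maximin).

The worst-case payoff for each row is 1: -4, 2: -12, 3: -10, 4: -9.
The best of these is -4.

-4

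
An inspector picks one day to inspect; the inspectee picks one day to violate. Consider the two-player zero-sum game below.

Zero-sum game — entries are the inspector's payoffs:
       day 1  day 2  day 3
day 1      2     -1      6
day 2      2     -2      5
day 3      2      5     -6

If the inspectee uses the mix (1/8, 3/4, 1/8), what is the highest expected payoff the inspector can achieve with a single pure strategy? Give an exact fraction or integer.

13/4

day 1: (2)·(1/8) + (-1)·(3/4) + (6)·(1/8) = 1/4.
day 2: (2)·(1/8) + (-2)·(3/4) + (5)·(1/8) = -5/8.
day 3: (2)·(1/8) + (5)·(3/4) + (-6)·(1/8) = 13/4.
The best pure response is day 3 with expected payoff 13/4.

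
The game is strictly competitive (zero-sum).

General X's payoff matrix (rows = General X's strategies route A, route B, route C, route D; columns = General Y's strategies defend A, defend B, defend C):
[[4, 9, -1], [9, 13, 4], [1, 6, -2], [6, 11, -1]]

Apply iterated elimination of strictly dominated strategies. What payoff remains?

Row route C is strictly dominated by row route A (4>1, 9>6, -1>-2); eliminate route C.
Row route D is strictly dominated by row route B (9>6, 13>11, 4>-1); eliminate route D.
Row route A is strictly dominated by row route B (9>4, 13>9, 4>-1); eliminate route A.
Column defend B is strictly dominated by defend A for General Y (9<13); eliminate defend B.
Column defend A is strictly dominated by defend C for General Y (4<9); eliminate defend A.
Only (route B, defend C) remains, with payoff 4.

4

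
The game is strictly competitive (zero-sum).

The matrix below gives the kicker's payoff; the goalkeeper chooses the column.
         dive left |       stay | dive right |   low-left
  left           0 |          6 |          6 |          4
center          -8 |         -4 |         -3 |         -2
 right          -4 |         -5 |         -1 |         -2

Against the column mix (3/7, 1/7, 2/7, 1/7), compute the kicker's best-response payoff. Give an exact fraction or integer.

22/7

left: (0)·(3/7) + (6)·(1/7) + (6)·(2/7) + (4)·(1/7) = 22/7.
center: (-8)·(3/7) + (-4)·(1/7) + (-3)·(2/7) + (-2)·(1/7) = -36/7.
right: (-4)·(3/7) + (-5)·(1/7) + (-1)·(2/7) + (-2)·(1/7) = -3.
The best pure response is left with expected payoff 22/7.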